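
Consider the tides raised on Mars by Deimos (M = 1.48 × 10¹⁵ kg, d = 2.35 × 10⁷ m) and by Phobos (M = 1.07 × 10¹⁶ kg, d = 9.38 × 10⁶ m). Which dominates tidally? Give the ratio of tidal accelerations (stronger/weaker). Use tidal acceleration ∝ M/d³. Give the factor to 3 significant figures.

Compare M/d³ for the two perturbers:
Deimos: (1.48 × 10¹⁵) / (2.35 × 10⁷)³ = 1.140 × 10⁻⁷
Phobos: (1.07 × 10¹⁶) / (9.38 × 10⁶)³ = 1.297 × 10⁻⁵
Ratio (larger/smaller) = 114

Phobos, by a factor of ≈ 114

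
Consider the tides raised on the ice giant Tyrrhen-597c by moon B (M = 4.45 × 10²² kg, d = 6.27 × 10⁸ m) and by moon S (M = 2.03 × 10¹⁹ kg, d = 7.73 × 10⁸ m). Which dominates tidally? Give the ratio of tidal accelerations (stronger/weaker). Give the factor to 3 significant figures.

Moon B, by a factor of ≈ 4110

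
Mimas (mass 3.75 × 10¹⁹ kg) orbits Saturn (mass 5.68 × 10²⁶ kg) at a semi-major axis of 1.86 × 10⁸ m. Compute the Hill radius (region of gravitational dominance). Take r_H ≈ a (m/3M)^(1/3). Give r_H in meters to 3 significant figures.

5.21 × 10⁵ m

r_H ≈ a (m/3M)^(1/3)
    = (1.86 × 10⁸) × (3.75 × 10¹⁹ / (3 × 5.68 × 10²⁶))^(1/3)
    = 5.21 × 10⁵ m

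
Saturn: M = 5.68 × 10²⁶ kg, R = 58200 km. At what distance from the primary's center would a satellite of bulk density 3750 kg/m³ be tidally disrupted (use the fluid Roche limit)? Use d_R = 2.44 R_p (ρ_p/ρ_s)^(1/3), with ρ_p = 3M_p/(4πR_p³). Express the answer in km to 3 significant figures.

ρ_p = 3M_p/(4πR_p³) = 3 × (5.68 × 10²⁶) / (4π × (5.82 × 10⁷ m)³) = 688 kg/m³
d_R = 2.44 × 58200 km × (688/3750)^(1/3)
    = 80700 km

80700 km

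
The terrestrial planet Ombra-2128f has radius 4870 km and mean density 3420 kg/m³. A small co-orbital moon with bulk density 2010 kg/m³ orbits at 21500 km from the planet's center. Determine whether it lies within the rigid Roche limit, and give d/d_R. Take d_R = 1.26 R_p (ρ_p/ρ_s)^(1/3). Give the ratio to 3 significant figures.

outside; d/d_R ≈ 2.93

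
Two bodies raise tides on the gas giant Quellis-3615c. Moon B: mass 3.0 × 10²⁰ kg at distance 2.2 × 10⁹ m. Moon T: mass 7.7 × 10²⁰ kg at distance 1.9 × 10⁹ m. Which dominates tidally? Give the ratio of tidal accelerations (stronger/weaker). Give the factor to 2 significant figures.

Moon T, by a factor of ≈ 4.0

Tidal stretch scales as M/d³; compute that for each body.
Moon B: (3.0 × 10²⁰) / (2.2 × 10⁹)³ = 2.817 × 10⁻⁸
Moon T: (7.7 × 10²⁰) / (1.9 × 10⁹)³ = 1.123 × 10⁻⁷
Ratio (larger/smaller) = 4.0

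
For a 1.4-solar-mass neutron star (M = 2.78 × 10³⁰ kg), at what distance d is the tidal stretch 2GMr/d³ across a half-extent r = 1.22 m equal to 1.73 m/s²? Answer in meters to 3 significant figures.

2GMr/d³ = a_tidal  ⇒  d = (2GMr / a_tidal)^(1/3)
d = (2 × 6.674×10⁻¹¹ × (2.78 × 10³⁰) × (1.22) / (1.73))^(1/3)
  = 6.40 × 10⁶ m

6.40 × 10⁶ m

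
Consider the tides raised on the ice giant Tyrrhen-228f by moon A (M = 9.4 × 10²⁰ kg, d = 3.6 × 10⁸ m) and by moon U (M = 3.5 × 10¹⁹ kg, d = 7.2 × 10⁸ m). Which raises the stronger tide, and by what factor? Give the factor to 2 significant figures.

Moon A, by a factor of ≈ 210

Compare M/d³ for the two perturbers:
Moon A: (9.4 × 10²⁰) / (3.6 × 10⁸)³ = 2.015 × 10⁻⁵
Moon U: (3.5 × 10¹⁹) / (7.2 × 10⁸)³ = 9.377 × 10⁻⁸
Ratio (larger/smaller) = 210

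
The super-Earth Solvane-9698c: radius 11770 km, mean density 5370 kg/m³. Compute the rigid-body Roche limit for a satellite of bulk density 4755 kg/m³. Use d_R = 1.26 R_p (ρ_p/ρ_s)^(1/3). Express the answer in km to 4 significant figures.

15440 km

d_R = 1.26 × 11770 km × (5370/4755)^(1/3)
    = 15440 km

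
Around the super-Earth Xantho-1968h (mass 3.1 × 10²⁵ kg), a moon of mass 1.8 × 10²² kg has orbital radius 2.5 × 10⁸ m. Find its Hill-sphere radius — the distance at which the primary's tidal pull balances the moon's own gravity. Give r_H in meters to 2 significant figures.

1.4 × 10⁷ m

r_H ≈ a (m/3M)^(1/3)
    = (2.5 × 10⁸) × (1.8 × 10²² / (3 × 3.1 × 10²⁵))^(1/3)
    = 1.4 × 10⁷ m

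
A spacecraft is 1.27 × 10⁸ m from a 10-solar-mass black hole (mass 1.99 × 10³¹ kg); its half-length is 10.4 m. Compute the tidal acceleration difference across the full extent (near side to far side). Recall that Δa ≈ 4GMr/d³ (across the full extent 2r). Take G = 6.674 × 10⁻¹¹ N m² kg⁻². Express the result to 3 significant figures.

2.70 × 10⁻² m/s²

a_tidal = 4GMr/d³
        = 4 × (6.674 × 10⁻¹¹) × (1.99 × 10³¹) × (10.4) / (1.27 × 10⁸)³
        = 2.70 × 10⁻² m/s²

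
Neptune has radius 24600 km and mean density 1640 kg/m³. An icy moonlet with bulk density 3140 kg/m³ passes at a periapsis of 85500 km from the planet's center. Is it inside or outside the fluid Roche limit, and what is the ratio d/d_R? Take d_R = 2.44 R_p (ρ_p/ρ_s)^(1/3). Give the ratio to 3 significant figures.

outside; d/d_R ≈ 1.77

d_R = 2.44 × (24600 km) × (1640/3140)^(1/3) = 48340 km
d/d_R = (85500) / (48340) = 1.77
Since d/d_R > 1, the body is outside the Roche limit.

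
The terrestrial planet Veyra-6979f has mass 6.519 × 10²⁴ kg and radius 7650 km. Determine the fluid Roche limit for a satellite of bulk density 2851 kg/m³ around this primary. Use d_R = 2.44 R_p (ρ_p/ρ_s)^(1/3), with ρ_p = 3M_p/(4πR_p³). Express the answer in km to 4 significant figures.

ρ_p = 3M_p/(4πR_p³) = 3 × (6.519 × 10²⁴) / (4π × (7.650 × 10⁶ m)³) = 3476 kg/m³
d_R = 2.44 × 7650 km × (3476/2851)^(1/3)
    = 19940 km

19940 km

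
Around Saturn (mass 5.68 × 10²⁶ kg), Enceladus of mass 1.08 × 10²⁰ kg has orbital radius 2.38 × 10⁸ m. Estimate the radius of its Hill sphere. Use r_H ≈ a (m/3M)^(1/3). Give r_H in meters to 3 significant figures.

r_H ≈ a (m/3M)^(1/3)
    = (2.38 × 10⁸) × (1.08 × 10²⁰ / (3 × 5.68 × 10²⁶))^(1/3)
    = 9.49 × 10⁵ m

9.49 × 10⁵ m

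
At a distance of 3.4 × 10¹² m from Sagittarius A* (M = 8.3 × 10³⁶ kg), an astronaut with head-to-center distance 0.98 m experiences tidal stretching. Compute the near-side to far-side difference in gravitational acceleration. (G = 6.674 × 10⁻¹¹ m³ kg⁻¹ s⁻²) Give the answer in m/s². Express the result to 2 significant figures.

5.5 × 10⁻¹¹ m/s²

Δa = 4GMr/d³
   = 4 × (6.674 × 10⁻¹¹) × (8.3 × 10³⁶) × (0.98) / (3.4 × 10¹²)³
   = 5.5 × 10⁻¹¹ m/s²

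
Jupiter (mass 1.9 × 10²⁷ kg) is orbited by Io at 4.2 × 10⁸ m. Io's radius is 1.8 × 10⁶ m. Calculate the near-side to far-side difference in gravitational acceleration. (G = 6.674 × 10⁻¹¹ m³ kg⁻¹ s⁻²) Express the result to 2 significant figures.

Differencing GM/(d−r)² and GM/(d+r)² to first order in r/d gives 4GMr/d³.
a_tidal = 4GMr/d³
        = 4 × (6.674 × 10⁻¹¹) × (1.9 × 10²⁷) × (1.8 × 10⁶) / (4.2 × 10⁸)³
        = 1.2 × 10⁻² m/s²

1.2 × 10⁻² m/s²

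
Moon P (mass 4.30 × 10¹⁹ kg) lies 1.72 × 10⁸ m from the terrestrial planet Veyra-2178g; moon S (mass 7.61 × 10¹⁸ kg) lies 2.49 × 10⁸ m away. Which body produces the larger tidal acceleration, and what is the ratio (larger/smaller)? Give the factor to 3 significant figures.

Moon P, by a factor of ≈ 17.1

Compare M/d³ for the two perturbers:
Moon P: (4.30 × 10¹⁹) / (1.72 × 10⁸)³ = 8.451 × 10⁻⁶
Moon S: (7.61 × 10¹⁸) / (2.49 × 10⁸)³ = 4.929 × 10⁻⁷
Ratio (larger/smaller) = 17.1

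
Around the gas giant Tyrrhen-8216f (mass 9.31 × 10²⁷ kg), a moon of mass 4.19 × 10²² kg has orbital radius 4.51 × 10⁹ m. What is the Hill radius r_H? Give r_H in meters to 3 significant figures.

5.16 × 10⁷ m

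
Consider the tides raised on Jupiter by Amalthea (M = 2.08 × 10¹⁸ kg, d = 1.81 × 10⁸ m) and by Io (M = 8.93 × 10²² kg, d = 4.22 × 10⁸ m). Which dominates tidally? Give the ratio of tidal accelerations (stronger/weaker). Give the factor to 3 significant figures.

Compare M/d³ for the two perturbers:
Amalthea: (2.08 × 10¹⁸) / (1.81 × 10⁸)³ = 3.508 × 10⁻⁷
Io: (8.93 × 10²²) / (4.22 × 10⁸)³ = 1.188 × 10⁻³
Ratio (larger/smaller) = 3390

Io, by a factor of ≈ 3390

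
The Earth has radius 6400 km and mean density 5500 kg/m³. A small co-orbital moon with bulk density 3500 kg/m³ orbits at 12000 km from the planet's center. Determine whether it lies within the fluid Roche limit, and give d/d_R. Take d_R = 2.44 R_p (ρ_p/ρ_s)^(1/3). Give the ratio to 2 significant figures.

d_R = 2.44 × (6400 km) × (5500/3500)^(1/3) = 18160 km
d/d_R = (12000) / (18160) = 0.66
Since d/d_R < 1, the body is inside the Roche limit.

inside; d/d_R ≈ 0.66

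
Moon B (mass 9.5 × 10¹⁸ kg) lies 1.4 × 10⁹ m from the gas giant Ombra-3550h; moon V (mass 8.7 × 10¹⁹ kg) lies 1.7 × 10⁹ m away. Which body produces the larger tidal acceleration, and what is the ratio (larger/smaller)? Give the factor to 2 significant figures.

Moon V, by a factor of ≈ 5.1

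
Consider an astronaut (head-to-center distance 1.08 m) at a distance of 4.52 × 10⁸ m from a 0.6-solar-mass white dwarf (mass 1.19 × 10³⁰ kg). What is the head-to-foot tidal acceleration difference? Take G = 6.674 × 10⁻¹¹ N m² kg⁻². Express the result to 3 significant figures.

Δa = 4GMr/d³
   = 4 × (6.674 × 10⁻¹¹) × (1.19 × 10³⁰) × (1.08) / (4.52 × 10⁸)³
   = 3.72 × 10⁻⁶ m/s²

3.72 × 10⁻⁶ m/s²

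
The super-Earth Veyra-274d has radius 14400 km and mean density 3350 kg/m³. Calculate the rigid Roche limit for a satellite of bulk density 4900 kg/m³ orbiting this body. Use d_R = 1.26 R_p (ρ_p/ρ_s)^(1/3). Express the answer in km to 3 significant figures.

16000 km

d_R = 1.26 × 14400 km × (3350/4900)^(1/3)
    = 16000 km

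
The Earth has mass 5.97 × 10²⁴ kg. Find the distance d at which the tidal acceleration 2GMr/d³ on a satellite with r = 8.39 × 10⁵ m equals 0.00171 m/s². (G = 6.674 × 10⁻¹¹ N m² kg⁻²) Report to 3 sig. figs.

2GMr/d³ = a_tidal  ⇒  d = (2GMr / a_tidal)^(1/3)
d = (2 × 6.674×10⁻¹¹ × (5.97 × 10²⁴) × (8.39 × 10⁵) / (0.00171))^(1/3)
  = 7.31 × 10⁷ m

7.31 × 10⁷ m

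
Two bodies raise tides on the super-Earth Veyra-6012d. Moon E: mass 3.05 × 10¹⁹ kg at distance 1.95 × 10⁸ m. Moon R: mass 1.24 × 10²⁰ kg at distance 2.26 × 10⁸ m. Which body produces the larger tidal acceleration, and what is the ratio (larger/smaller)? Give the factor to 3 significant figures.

Compare M/d³ for the two perturbers:
Moon E: (3.05 × 10¹⁹) / (1.95 × 10⁸)³ = 4.113 × 10⁻⁶
Moon R: (1.24 × 10²⁰) / (2.26 × 10⁸)³ = 1.074 × 10⁻⁵
Ratio (larger/smaller) = 2.61

Moon R, by a factor of ≈ 2.61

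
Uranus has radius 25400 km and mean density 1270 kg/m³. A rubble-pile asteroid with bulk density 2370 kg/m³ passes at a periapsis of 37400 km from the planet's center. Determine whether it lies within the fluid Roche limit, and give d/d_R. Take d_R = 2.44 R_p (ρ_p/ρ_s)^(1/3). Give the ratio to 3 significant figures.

inside; d/d_R ≈ 0.743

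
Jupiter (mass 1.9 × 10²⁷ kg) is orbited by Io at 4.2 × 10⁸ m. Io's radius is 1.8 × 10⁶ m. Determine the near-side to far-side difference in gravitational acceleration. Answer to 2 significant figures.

Δg = 4GMr/d³
   = 4 × (6.674 × 10⁻¹¹) × (1.9 × 10²⁷) × (1.8 × 10⁶) / (4.2 × 10⁸)³
   = 1.2 × 10⁻² m/s²

1.2 × 10⁻² m/s²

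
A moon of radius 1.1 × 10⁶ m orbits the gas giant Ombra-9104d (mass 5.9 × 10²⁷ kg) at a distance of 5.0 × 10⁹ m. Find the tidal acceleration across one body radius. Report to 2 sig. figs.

Δg = 2GMr/d³
   = 2 × (6.674 × 10⁻¹¹) × (5.9 × 10²⁷) × (1.1 × 10⁶) / (5.0 × 10⁹)³
   = 6.9 × 10⁻⁶ m/s²

6.9 × 10⁻⁶ m/s²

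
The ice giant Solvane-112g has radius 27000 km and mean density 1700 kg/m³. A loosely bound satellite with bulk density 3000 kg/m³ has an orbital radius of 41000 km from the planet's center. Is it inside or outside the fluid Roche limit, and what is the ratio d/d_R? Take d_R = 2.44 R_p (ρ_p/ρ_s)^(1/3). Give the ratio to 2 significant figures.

d_R = 2.44 × (27000 km) × (1700/3000)^(1/3) = 54520 km
d/d_R = (41000) / (54520) = 0.75
Since d/d_R < 1, the body is inside the Roche limit.

inside; d/d_R ≈ 0.75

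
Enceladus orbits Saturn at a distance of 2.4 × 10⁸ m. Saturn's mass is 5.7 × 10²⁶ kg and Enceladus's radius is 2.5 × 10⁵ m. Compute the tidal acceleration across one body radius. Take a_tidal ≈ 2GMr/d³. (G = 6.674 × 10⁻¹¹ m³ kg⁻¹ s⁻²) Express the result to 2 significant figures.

a_tidal = 2GMr/d³
        = 2 × (6.674 × 10⁻¹¹) × (5.7 × 10²⁶) × (2.5 × 10⁵) / (2.4 × 10⁸)³
        = 1.4 × 10⁻³ m/s²

1.4 × 10⁻³ m/s²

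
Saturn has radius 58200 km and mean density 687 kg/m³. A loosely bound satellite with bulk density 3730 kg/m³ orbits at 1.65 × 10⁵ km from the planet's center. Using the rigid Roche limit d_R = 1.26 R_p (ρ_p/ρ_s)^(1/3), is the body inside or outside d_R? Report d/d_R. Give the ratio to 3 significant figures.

d_R = 1.26 × (58200 km) × (687/3730)^(1/3) = 41720 km
d/d_R = (1.65 × 10⁵) / (41720) = 3.95
Since d/d_R > 1, the body is outside the Roche limit.

outside; d/d_R ≈ 3.95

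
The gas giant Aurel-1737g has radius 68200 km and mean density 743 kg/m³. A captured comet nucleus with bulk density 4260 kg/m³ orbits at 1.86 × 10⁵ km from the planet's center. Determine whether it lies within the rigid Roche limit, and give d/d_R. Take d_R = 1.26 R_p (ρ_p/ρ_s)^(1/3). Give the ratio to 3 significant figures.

outside; d/d_R ≈ 3.87

d_R = 1.26 × (68200 km) × (743/4260)^(1/3) = 48010 km
d/d_R = (1.86 × 10⁵) / (48010) = 3.87
Since d/d_R > 1, the body is outside the Roche limit.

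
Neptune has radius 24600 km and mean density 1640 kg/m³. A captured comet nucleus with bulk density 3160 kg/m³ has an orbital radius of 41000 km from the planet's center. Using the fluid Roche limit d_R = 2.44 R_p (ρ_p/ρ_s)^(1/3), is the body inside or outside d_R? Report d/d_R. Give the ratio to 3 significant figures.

d_R = 2.44 × (24600 km) × (1640/3160)^(1/3) = 48240 km
d/d_R = (41000) / (48240) = 0.850
Since d/d_R < 1, the body is inside the Roche limit.

inside; d/d_R ≈ 0.850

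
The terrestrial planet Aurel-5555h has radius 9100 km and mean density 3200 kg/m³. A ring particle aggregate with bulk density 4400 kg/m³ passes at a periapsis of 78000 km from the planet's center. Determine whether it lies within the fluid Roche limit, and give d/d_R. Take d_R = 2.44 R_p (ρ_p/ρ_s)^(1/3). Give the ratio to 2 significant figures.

outside; d/d_R ≈ 3.9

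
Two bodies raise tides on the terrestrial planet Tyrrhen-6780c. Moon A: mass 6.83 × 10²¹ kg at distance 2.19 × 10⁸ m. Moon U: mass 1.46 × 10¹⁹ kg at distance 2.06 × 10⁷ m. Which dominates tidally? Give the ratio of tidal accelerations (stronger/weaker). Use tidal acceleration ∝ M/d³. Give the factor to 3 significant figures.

Tidal acceleration ∝ M/d³, so compare M/d³ for each.
Moon A: (6.83 × 10²¹) / (2.19 × 10⁸)³ = 6.503 × 10⁻⁴
Moon U: (1.46 × 10¹⁹) / (2.06 × 10⁷)³ = 1.670 × 10⁻³
Ratio (larger/smaller) = 2.57

Moon U, by a factor of ≈ 2.57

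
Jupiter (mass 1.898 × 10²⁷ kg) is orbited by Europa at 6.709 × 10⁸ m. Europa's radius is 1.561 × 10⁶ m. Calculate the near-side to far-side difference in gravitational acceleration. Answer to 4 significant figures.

The field gradient is 2GM/d³; across the full diameter 2r the difference is 4GMr/d³.
Δa = 4GMr/d³
   = 4 × (6.674 × 10⁻¹¹) × (1.898 × 10²⁷) × (1.561 × 10⁶) / (6.709 × 10⁸)³
   = 2.619 × 10⁻³ m/s²

2.619 × 10⁻³ m/s²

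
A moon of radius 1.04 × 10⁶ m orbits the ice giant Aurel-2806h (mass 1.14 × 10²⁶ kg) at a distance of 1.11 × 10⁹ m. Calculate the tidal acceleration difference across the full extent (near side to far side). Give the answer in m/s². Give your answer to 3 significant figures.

Δa = 4GMr/d³
   = 4 × (6.674 × 10⁻¹¹) × (1.14 × 10²⁶) × (1.04 × 10⁶) / (1.11 × 10⁹)³
   = 2.31 × 10⁻⁵ m/s²

2.31 × 10⁻⁵ m/s²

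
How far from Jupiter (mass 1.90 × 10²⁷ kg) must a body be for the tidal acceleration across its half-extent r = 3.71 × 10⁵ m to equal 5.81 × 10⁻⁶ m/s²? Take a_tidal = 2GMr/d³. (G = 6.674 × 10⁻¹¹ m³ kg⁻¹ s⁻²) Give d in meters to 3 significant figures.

2GMr/d³ = a_tidal  ⇒  d = (2GMr / a_tidal)^(1/3)
d = (2 × 6.674×10⁻¹¹ × (1.90 × 10²⁷) × (3.71 × 10⁵) / (5.81 × 10⁻⁶))^(1/3)
  = 2.53 × 10⁹ m

2.53 × 10⁹ m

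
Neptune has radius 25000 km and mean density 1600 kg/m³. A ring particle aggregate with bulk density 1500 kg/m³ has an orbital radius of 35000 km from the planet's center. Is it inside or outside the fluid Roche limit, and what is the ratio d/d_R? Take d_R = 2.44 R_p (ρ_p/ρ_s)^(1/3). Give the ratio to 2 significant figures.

inside; d/d_R ≈ 0.56

d_R = 2.44 × (25000 km) × (1600/1500)^(1/3) = 62330 km
d/d_R = (35000) / (62330) = 0.56
Since d/d_R < 1, the body is inside the Roche limit.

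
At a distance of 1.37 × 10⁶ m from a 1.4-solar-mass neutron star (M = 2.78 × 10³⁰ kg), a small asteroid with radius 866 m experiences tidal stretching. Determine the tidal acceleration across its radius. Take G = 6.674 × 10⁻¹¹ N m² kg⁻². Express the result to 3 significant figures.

Δa = 2GMr/d³
   = 2 × (6.674 × 10⁻¹¹) × (2.78 × 10³⁰) × (866) / (1.37 × 10⁶)³
   = 1.25 × 10⁵ m/s²

1.25 × 10⁵ m/s²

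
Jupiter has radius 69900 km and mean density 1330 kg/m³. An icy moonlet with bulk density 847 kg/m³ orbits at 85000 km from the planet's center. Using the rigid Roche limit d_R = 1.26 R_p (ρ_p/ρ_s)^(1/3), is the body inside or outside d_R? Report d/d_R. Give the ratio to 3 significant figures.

inside; d/d_R ≈ 0.830

d_R = 1.26 × (69900 km) × (1330/847)^(1/3) = 1.024 × 10⁵ km
d/d_R = (85000) / (1.024 × 10⁵) = 0.830
Since d/d_R < 1, the body is inside the Roche limit.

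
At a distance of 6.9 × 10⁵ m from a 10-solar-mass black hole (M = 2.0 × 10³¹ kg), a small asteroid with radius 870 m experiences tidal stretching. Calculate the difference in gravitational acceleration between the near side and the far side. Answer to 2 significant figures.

1.4 × 10⁷ m/s²

Near-to-far spans 2r, so the tidal difference is twice the near-to-center value: 4GMr/d³.
a_tidal = 4GMr/d³
        = 4 × (6.674 × 10⁻¹¹) × (2.0 × 10³¹) × (870) / (6.9 × 10⁵)³
        = 1.4 × 10⁷ m/s²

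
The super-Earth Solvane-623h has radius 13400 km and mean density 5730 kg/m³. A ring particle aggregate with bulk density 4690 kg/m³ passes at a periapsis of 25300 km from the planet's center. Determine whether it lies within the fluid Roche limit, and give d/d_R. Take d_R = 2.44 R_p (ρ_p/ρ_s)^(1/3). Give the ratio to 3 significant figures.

inside; d/d_R ≈ 0.724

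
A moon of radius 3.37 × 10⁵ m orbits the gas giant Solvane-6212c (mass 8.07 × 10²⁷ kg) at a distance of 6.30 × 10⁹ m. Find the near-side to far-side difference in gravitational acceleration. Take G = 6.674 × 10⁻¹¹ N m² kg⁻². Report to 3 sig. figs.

a_tidal = 4GMr/d³
        = 4 × (6.674 × 10⁻¹¹) × (8.07 × 10²⁷) × (3.37 × 10⁵) / (6.30 × 10⁹)³
        = 2.90 × 10⁻⁶ m/s²

2.90 × 10⁻⁶ m/s²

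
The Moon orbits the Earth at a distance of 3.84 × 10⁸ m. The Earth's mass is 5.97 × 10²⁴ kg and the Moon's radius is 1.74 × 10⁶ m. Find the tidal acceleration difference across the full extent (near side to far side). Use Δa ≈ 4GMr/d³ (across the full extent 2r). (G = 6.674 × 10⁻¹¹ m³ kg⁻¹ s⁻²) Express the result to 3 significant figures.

4.90 × 10⁻⁵ m/s²

a_tidal = 4GMr/d³
        = 4 × (6.674 × 10⁻¹¹) × (5.97 × 10²⁴) × (1.74 × 10⁶) / (3.84 × 10⁸)³
        = 4.90 × 10⁻⁵ m/s²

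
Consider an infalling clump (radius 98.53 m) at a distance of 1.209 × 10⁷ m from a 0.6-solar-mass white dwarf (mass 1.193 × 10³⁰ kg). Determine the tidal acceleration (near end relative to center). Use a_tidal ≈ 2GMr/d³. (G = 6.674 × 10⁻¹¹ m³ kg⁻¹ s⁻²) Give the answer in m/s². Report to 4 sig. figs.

Δg = 2GMr/d³
   = 2 × (6.674 × 10⁻¹¹) × (1.193 × 10³⁰) × (98.53) / (1.209 × 10⁷)³
   = 8.879 m/s²

8.879 m/s²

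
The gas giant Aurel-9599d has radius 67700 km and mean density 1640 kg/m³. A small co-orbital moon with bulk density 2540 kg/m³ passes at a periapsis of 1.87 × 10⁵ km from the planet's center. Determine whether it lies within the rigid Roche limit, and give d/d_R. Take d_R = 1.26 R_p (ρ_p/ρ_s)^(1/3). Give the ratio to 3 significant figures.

outside; d/d_R ≈ 2.54

d_R = 1.26 × (67700 km) × (1640/2540)^(1/3) = 73730 km
d/d_R = (1.87 × 10⁵) / (73730) = 2.54
Since d/d_R > 1, the body is outside the Roche limit.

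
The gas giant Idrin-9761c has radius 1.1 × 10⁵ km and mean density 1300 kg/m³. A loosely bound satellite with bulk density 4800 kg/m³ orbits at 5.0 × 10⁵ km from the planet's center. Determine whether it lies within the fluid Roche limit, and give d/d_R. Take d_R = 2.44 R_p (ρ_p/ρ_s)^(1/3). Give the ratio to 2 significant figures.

outside; d/d_R ≈ 2.9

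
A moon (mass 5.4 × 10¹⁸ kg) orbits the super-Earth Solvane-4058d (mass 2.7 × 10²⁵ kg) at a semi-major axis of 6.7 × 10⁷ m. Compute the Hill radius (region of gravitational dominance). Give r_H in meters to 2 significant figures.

2.7 × 10⁵ m

r_H ≈ a (m/3M)^(1/3)
    = (6.7 × 10⁷) × (5.4 × 10¹⁸ / (3 × 2.7 × 10²⁵))^(1/3)
    = 2.7 × 10⁵ m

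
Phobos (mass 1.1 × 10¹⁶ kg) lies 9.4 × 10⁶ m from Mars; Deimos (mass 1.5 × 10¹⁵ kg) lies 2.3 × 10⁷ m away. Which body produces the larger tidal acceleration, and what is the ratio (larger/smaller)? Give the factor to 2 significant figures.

Phobos, by a factor of ≈ 110

Tidal stretch scales as M/d³; compute that for each body.
Phobos: (1.1 × 10¹⁶) / (9.4 × 10⁶)³ = 1.324 × 10⁻⁵
Deimos: (1.5 × 10¹⁵) / (2.3 × 10⁷)³ = 1.233 × 10⁻⁷
Ratio (larger/smaller) = 110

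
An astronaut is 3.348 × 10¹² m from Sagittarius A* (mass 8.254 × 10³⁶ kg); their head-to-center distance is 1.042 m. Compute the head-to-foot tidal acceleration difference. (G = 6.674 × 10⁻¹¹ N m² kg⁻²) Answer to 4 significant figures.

6.118 × 10⁻¹¹ m/s²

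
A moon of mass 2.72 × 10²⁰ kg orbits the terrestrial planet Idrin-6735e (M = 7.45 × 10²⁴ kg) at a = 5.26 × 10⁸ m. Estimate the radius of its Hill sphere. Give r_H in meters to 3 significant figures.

1.21 × 10⁷ m

r_H ≈ a (m/3M)^(1/3)
    = (5.26 × 10⁸) × (2.72 × 10²⁰ / (3 × 7.45 × 10²⁴))^(1/3)
    = 1.21 × 10⁷ m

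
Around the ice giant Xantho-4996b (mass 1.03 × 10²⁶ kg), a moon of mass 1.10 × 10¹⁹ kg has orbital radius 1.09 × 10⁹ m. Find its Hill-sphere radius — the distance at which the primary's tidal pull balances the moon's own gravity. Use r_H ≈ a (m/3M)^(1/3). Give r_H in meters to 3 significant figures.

3.59 × 10⁶ m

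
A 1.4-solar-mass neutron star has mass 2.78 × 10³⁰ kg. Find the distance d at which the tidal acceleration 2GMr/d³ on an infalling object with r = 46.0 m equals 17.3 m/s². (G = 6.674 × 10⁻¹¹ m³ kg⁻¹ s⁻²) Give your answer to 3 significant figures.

9.96 × 10⁶ m

2GMr/d³ = a_tidal  ⇒  d = (2GMr / a_tidal)^(1/3)
d = (2 × 6.674×10⁻¹¹ × (2.78 × 10³⁰) × (46.0) / (17.3))^(1/3)
  = 9.96 × 10⁶ m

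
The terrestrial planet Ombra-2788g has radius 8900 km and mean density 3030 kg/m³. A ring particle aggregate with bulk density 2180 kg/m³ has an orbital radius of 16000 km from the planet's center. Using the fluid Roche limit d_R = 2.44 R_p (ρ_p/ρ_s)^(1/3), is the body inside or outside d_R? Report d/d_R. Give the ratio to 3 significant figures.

d_R = 2.44 × (8900 km) × (3030/2180)^(1/3) = 24230 km
d/d_R = (16000) / (24230) = 0.660
Since d/d_R < 1, the body is inside the Roche limit.

inside; d/d_R ≈ 0.660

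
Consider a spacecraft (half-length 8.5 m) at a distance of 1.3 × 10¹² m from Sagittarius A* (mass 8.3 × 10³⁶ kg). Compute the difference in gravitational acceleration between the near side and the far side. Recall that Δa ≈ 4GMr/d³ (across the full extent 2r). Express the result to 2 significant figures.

Δa = 4GMr/d³
   = 4 × (6.674 × 10⁻¹¹) × (8.3 × 10³⁶) × (8.5) / (1.3 × 10¹²)³
   = 8.6 × 10⁻⁹ m/s²

8.6 × 10⁻⁹ m/s²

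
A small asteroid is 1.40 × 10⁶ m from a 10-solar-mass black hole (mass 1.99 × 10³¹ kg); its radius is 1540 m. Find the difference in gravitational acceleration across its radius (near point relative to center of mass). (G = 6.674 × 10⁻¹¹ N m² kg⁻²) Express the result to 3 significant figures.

1.49 × 10⁶ m/s²

a_tidal = 2GMr/d³
        = 2 × (6.674 × 10⁻¹¹) × (1.99 × 10³¹) × (1540) / (1.40 × 10⁶)³
        = 1.49 × 10⁶ m/s²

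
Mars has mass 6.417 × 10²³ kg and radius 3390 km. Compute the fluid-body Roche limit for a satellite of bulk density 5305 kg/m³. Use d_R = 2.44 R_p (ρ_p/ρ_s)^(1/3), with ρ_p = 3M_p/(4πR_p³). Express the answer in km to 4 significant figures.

ρ_p = 3M_p/(4πR_p³) = 3 × (6.417 × 10²³) / (4π × (3.390 × 10⁶ m)³) = 3932 kg/m³
d_R = 2.44 × 3390 km × (3932/5305)^(1/3)
    = 7486 km

7486 km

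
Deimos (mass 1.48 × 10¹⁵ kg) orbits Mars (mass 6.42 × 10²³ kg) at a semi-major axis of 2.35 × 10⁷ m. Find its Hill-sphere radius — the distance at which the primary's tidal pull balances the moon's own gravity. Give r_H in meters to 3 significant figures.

2.15 × 10⁴ m

r_H ≈ a (m/3M)^(1/3)
    = (2.35 × 10⁷) × (1.48 × 10¹⁵ / (3 × 6.42 × 10²³))^(1/3)
    = 2.15 × 10⁴ m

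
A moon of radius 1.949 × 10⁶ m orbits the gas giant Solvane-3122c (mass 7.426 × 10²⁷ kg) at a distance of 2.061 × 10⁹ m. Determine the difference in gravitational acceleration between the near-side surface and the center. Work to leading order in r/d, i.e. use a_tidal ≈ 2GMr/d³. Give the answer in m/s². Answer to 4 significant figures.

2.207 × 10⁻⁴ m/s²

Δg = 2GMr/d³
   = 2 × (6.674 × 10⁻¹¹) × (7.426 × 10²⁷) × (1.949 × 10⁶) / (2.061 × 10⁹)³
   = 2.207 × 10⁻⁴ m/s²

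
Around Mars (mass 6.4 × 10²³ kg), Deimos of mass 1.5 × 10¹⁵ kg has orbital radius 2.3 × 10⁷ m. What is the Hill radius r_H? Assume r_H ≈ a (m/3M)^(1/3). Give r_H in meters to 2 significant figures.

2.1 × 10⁴ m

r_H ≈ a (m/3M)^(1/3)
    = (2.3 × 10⁷) × (1.5 × 10¹⁵ / (3 × 6.4 × 10²³))^(1/3)
    = 2.1 × 10⁴ m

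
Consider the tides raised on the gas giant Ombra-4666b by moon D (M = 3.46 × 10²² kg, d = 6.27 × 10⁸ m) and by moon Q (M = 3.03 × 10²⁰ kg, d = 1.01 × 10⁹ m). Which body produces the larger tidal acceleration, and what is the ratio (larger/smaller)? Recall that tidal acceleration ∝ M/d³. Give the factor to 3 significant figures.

Compare M/d³ for the two perturbers:
Moon D: (3.46 × 10²²) / (6.27 × 10⁸)³ = 1.404 × 10⁻⁴
Moon Q: (3.03 × 10²⁰) / (1.01 × 10⁹)³ = 2.941 × 10⁻⁷
Ratio (larger/smaller) = 477

Moon D, by a factor of ≈ 477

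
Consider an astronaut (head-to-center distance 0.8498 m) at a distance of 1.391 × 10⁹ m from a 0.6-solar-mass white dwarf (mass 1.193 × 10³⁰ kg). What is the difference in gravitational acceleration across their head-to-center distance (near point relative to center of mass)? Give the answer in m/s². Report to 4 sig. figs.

Δg = 2GMr/d³
   = 2 × (6.674 × 10⁻¹¹) × (1.193 × 10³⁰) × (0.8498) / (1.391 × 10⁹)³
   = 5.028 × 10⁻⁸ m/s²

5.028 × 10⁻⁸ m/s²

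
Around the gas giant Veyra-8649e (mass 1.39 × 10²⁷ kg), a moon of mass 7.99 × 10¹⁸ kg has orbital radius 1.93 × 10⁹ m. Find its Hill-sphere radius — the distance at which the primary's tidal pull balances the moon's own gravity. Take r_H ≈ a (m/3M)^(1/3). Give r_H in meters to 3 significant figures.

2.40 × 10⁶ m

r_H ≈ a (m/3M)^(1/3)
    = (1.93 × 10⁹) × (7.99 × 10¹⁸ / (3 × 1.39 × 10²⁷))^(1/3)
    = 2.40 × 10⁶ m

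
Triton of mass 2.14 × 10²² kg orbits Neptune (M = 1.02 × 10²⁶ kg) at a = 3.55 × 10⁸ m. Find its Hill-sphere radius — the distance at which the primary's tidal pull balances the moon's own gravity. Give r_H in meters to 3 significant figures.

1.46 × 10⁷ m

r_H ≈ a (m/3M)^(1/3)
    = (3.55 × 10⁸) × (2.14 × 10²² / (3 × 1.02 × 10²⁶))^(1/3)
    = 1.46 × 10⁷ m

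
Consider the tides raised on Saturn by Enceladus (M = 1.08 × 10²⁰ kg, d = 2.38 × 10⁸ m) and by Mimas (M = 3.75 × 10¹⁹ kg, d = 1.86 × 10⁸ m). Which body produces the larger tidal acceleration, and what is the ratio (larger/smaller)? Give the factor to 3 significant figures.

Enceladus, by a factor of ≈ 1.37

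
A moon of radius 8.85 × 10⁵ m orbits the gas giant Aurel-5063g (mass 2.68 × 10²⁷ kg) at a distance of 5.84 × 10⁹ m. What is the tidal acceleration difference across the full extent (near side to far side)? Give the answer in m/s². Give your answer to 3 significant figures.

3.18 × 10⁻⁶ m/s²

Δa = 4GMr/d³
   = 4 × (6.674 × 10⁻¹¹) × (2.68 × 10²⁷) × (8.85 × 10⁵) / (5.84 × 10⁹)³
   = 3.18 × 10⁻⁶ m/s²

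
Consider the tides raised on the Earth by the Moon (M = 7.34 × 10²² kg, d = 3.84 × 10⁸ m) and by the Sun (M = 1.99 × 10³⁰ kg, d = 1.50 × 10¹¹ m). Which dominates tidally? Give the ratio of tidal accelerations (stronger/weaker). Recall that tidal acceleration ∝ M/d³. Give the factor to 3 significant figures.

The tide-raising term goes as M/d³ (the gradient of a 1/d² field).
The Moon: (7.34 × 10²²) / (3.84 × 10⁸)³ = 1.296 × 10⁻³
The Sun: (1.99 × 10³⁰) / (1.50 × 10¹¹)³ = 5.896 × 10⁻⁴
Ratio (larger/smaller) = 2.20

The Moon, by a factor of ≈ 2.20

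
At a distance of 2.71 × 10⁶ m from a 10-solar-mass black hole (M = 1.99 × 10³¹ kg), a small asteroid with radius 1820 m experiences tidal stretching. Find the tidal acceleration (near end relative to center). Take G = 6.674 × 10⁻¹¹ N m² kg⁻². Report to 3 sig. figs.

a_tidal = 2GMr/d³
        = 2 × (6.674 × 10⁻¹¹) × (1.99 × 10³¹) × (1820) / (2.71 × 10⁶)³
        = 2.43 × 10⁵ m/s²

2.43 × 10⁵ m/s²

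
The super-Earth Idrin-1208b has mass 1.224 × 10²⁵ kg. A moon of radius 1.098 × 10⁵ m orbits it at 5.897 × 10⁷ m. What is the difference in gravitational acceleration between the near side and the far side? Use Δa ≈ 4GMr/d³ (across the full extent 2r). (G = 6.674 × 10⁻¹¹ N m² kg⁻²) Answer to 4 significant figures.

Δa = 4GMr/d³
   = 4 × (6.674 × 10⁻¹¹) × (1.224 × 10²⁵) × (1.098 × 10⁵) / (5.897 × 10⁷)³
   = 1.750 × 10⁻³ m/s²

1.750 × 10⁻³ m/s²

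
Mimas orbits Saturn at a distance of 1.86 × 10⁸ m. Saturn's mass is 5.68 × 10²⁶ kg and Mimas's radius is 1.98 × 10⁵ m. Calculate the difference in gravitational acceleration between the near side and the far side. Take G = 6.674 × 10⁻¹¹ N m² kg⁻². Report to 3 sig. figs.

4.67 × 10⁻³ m/s²

Near-to-far spans 2r, so the tidal difference is twice the near-to-center value: 4GMr/d³.
a_tidal = 4GMr/d³
        = 4 × (6.674 × 10⁻¹¹) × (5.68 × 10²⁶) × (1.98 × 10⁵) / (1.86 × 10⁸)³
        = 4.67 × 10⁻³ m/s²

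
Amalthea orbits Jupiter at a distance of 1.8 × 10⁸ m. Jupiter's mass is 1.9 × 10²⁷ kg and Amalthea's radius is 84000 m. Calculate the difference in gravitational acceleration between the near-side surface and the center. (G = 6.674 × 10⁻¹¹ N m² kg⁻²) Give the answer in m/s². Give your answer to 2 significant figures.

3.7 × 10⁻³ m/s²

a_tidal = 2GMr/d³
        = 2 × (6.674 × 10⁻¹¹) × (1.9 × 10²⁷) × (84000) / (1.8 × 10⁸)³
        = 3.7 × 10⁻³ m/s²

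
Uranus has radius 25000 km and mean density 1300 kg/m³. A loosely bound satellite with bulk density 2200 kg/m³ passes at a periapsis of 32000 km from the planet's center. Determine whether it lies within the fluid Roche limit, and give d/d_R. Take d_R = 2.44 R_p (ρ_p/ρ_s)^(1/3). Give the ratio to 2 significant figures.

inside; d/d_R ≈ 0.63

d_R = 2.44 × (25000 km) × (1300/2200)^(1/3) = 51190 km
d/d_R = (32000) / (51190) = 0.63
Since d/d_R < 1, the body is inside the Roche limit.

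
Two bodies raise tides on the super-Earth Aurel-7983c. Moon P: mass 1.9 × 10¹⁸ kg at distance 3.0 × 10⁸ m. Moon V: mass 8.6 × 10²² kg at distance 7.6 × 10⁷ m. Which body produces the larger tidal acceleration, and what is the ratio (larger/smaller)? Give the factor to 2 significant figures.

Moon V, by a factor of ≈ 2.8 × 10⁶

The tide-raising term goes as M/d³ (the gradient of a 1/d² field).
Moon P: (1.9 × 10¹⁸) / (3.0 × 10⁸)³ = 7.037 × 10⁻⁸
Moon V: (8.6 × 10²²) / (7.6 × 10⁷)³ = 1.959 × 10⁻¹
Ratio (larger/smaller) = 2.8 × 10⁶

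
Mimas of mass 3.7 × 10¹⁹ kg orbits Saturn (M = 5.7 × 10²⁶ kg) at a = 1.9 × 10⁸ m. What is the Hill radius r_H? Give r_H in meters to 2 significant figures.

r_H ≈ a (m/3M)^(1/3)
    = (1.9 × 10⁸) × (3.7 × 10¹⁹ / (3 × 5.7 × 10²⁶))^(1/3)
    = 5.3 × 10⁵ m

5.3 × 10⁵ m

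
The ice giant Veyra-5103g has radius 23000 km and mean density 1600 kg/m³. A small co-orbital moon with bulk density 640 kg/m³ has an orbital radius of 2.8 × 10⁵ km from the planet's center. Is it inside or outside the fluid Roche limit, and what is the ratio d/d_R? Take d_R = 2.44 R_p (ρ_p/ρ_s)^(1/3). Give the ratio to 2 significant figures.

d_R = 2.44 × (23000 km) × (1600/640)^(1/3) = 76170 km
d/d_R = (2.8 × 10⁵) / (76170) = 3.7
Since d/d_R > 1, the body is outside the Roche limit.

outside; d/d_R ≈ 3.7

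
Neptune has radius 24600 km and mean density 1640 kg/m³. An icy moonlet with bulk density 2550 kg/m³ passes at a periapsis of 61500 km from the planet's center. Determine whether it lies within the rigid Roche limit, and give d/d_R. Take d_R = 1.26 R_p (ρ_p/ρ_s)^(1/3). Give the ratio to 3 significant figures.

d_R = 1.26 × (24600 km) × (1640/2550)^(1/3) = 26760 km
d/d_R = (61500) / (26760) = 2.30
Since d/d_R > 1, the body is outside the Roche limit.

outside; d/d_R ≈ 2.30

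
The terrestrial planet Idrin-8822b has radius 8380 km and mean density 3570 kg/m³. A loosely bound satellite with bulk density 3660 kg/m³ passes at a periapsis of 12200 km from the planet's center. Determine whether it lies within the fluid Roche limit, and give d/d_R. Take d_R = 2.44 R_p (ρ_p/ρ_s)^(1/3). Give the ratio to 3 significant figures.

d_R = 2.44 × (8380 km) × (3570/3660)^(1/3) = 20280 km
d/d_R = (12200) / (20280) = 0.602
Since d/d_R < 1, the body is inside the Roche limit.

inside; d/d_R ≈ 0.602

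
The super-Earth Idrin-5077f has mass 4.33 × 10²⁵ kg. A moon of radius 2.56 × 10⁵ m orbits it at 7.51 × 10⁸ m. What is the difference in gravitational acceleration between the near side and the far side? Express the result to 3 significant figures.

a_tidal = 4GMr/d³
        = 4 × (6.674 × 10⁻¹¹) × (4.33 × 10²⁵) × (2.56 × 10⁵) / (7.51 × 10⁸)³
        = 6.99 × 10⁻⁶ m/s²

6.99 × 10⁻⁶ m/s²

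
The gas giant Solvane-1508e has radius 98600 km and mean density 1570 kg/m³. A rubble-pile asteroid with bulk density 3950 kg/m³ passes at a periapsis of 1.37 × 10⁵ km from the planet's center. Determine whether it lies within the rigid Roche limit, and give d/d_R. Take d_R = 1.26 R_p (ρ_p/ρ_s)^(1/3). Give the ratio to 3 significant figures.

outside; d/d_R ≈ 1.50

d_R = 1.26 × (98600 km) × (1570/3950)^(1/3) = 91340 km
d/d_R = (1.37 × 10⁵) / (91340) = 1.50
Since d/d_R > 1, the body is outside the Roche limit.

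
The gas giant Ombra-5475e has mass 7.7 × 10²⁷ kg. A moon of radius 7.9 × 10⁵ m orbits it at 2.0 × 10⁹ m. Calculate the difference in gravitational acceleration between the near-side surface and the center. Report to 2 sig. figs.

1.0 × 10⁻⁴ m/s²

a_tidal = 2GMr/d³
        = 2 × (6.674 × 10⁻¹¹) × (7.7 × 10²⁷) × (7.9 × 10⁵) / (2.0 × 10⁹)³
        = 1.0 × 10⁻⁴ m/s²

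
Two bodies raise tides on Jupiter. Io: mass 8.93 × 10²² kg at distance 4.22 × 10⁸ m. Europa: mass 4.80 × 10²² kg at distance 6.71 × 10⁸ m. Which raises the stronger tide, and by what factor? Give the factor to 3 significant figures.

The tide-raising term goes as M/d³ (the gradient of a 1/d² field).
Io: (8.93 × 10²²) / (4.22 × 10⁸)³ = 1.188 × 10⁻³
Europa: (4.80 × 10²²) / (6.71 × 10⁸)³ = 1.589 × 10⁻⁴
Ratio (larger/smaller) = 7.48

Io, by a factor of ≈ 7.48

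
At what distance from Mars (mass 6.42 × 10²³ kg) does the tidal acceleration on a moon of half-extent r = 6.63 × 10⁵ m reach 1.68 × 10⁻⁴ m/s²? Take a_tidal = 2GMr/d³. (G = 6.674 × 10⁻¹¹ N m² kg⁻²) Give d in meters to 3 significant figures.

6.97 × 10⁷ m

2GMr/d³ = a_tidal  ⇒  d = (2GMr / a_tidal)^(1/3)
d = (2 × 6.674×10⁻¹¹ × (6.42 × 10²³) × (6.63 × 10⁵) / (1.68 × 10⁻⁴))^(1/3)
  = 6.97 × 10⁷ m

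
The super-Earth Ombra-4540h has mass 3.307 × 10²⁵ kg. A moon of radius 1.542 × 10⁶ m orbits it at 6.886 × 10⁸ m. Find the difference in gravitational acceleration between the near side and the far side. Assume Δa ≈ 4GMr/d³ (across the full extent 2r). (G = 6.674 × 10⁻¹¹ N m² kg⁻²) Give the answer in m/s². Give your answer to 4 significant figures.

Differencing GM/(d−r)² and GM/(d+r)² to first order in r/d gives 4GMr/d³.
Δa = 4GMr/d³
   = 4 × (6.674 × 10⁻¹¹) × (3.307 × 10²⁵) × (1.542 × 10⁶) / (6.886 × 10⁸)³
   = 4.169 × 10⁻⁵ m/s²

4.169 × 10⁻⁵ m/s²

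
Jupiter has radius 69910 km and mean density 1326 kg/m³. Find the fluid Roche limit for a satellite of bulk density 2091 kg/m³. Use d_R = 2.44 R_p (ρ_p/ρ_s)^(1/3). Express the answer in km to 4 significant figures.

1.466 × 10⁵ km

d_R = 2.44 × 69910 km × (1326/2091)^(1/3)
    = 1.466 × 10⁵ km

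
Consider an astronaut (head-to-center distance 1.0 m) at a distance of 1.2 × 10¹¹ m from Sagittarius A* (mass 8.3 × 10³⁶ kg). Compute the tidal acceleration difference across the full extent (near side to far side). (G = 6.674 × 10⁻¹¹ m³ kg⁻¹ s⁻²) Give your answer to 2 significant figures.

1.3 × 10⁻⁶ m/s²

Δg = 4GMr/d³
   = 4 × (6.674 × 10⁻¹¹) × (8.3 × 10³⁶) × (1.0) / (1.2 × 10¹¹)³
   = 1.3 × 10⁻⁶ m/s²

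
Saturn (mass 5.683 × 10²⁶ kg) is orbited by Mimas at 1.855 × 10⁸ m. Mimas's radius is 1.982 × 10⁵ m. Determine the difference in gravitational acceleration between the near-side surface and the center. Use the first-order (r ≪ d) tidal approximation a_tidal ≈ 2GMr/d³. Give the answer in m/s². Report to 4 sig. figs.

Δa = 2GMr/d³
   = 2 × (6.674 × 10⁻¹¹) × (5.683 × 10²⁶) × (1.982 × 10⁵) / (1.855 × 10⁸)³
   = 2.355 × 10⁻³ m/s²

2.355 × 10⁻³ m/s²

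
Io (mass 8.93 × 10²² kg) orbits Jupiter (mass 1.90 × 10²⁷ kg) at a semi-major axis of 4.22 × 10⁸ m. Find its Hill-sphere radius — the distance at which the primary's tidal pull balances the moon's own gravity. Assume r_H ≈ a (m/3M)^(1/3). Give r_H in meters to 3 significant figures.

1.06 × 10⁷ m

r_H ≈ a (m/3M)^(1/3)
    = (4.22 × 10⁸) × (8.93 × 10²² / (3 × 1.90 × 10²⁷))^(1/3)
    = 1.06 × 10⁷ m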